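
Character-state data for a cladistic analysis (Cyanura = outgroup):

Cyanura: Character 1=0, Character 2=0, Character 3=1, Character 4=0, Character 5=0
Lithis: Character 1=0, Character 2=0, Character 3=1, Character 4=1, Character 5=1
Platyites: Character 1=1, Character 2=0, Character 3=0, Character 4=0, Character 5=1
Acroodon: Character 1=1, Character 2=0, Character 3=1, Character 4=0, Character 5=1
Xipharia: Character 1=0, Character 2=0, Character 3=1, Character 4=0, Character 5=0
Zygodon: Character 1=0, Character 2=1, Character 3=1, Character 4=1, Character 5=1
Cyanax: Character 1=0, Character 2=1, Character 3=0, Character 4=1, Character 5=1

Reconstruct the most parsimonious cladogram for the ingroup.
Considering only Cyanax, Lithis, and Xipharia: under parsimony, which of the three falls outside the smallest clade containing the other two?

Character polarity is set by the outgroup: the derived state is whichever differs from the outgroup's state, so for Character 3 the derived state is '0', and for the remaining characters it is '1'.
Character 1 (derived state '1') is shared by Acroodon and Platyites — a synapomorphy uniting that clade.
Only Cyanax and Zygodon show the derived state '1' for Character 2, supporting them as a clade.
Character 3 (state '0') occurs in Cyanax and Platyites but conflicts with the nesting implied by the other characters — most parsimoniously interpreted as homoplasy.
Only Cyanax, Lithis, and Zygodon show the derived state '1' for Character 4, supporting them as a clade.
Character 5 (derived state '1') is shared by Acroodon, Cyanax, Lithis, Platyites, and Zygodon — a synapomorphy uniting that clade.
Most parsimonious ingroup topology: (((Lithis,(Zygodon,Cyanax)),(Platyites,Acroodon)),Xipharia).
Cyanax and Lithis share a more recent common ancestor with each other than either does with Xipharia, so Xipharia is the least closely related of the three.

Xipharia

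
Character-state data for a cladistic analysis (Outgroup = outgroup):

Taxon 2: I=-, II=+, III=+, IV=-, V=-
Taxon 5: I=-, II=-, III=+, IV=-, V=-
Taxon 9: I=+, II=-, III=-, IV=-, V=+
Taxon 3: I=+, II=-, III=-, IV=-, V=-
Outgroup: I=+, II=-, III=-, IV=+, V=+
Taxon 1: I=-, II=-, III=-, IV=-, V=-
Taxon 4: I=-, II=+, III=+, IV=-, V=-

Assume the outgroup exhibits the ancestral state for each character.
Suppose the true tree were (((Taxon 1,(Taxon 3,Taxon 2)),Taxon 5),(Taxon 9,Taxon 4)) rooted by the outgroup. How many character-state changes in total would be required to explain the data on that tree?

11

Map each character onto (((Taxon 1,(Taxon 3,Taxon 2)),Taxon 5),(Taxon 9,Taxon 4)) (rooted by Outgroup) and count the minimum state changes it requires (Fitch parsimony):
I: 3; II: 2; III: 3; IV: 1; V: 2.
Total tree length = 11.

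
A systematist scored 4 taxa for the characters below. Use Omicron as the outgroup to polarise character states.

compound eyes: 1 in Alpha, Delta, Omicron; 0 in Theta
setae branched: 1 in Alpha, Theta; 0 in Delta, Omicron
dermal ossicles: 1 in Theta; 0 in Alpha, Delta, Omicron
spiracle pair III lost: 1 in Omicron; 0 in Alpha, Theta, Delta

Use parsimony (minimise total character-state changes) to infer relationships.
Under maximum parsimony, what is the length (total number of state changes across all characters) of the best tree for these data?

Character polarity is set by the outgroup: the derived state is whichever differs from the outgroup's state, so for compound eyes, spiracle pair III lost the derived state is '0', and for the remaining characters it is '1'.
compound eyes: derived state '0' in Theta only — an autapomorphy, so it tells us nothing about relationships among taxa.
Only Alpha and Theta show the derived state '1' for setae branched, supporting them as a clade.
dermal ossicles (derived state '1') is unique to Theta (autapomorphy; uninformative for grouping).
spiracle pair III lost (derived state '0') is shared by all ingroup taxa — unites the whole ingroup.
Most parsimonious ingroup topology: ((Theta,Alpha),Delta).
Changes per character on this tree: compound eyes: 1; setae branched: 1; dermal ossicles: 1; spiracle pair III lost: 1.
Total = 4.

4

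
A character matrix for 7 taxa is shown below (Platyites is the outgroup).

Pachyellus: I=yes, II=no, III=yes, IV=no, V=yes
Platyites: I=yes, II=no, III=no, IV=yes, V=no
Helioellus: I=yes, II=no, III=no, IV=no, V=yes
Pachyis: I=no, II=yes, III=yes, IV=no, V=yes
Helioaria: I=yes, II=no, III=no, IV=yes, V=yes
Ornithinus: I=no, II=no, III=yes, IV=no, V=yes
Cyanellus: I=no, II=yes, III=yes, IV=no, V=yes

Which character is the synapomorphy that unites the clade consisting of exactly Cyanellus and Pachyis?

Character polarity is set by the outgroup: the derived state is whichever differs from the outgroup's state, so for I, IV the derived state is 'no', and for the remaining characters it is 'yes'.
I (derived state 'no') is shared by Cyanellus, Ornithinus, and Pachyis — a synapomorphy uniting that clade.
II (derived state 'yes') is shared by Cyanellus and Pachyis — a synapomorphy uniting that clade.
Only Cyanellus, Ornithinus, Pachyellus, and Pachyis show the derived state 'yes' for III, supporting them as a clade.
Only Cyanellus, Helioellus, Ornithinus, Pachyellus, and Pachyis show the derived state 'no' for IV, supporting them as a clade.
All ingroup taxa share the derived state 'yes' for V; it defines the ingroup but does not resolve relationships within it.
Most parsimonious ingroup topology: ((Helioellus,(((Pachyis,Cyanellus),Ornithinus),Pachyellus)),Helioaria).
The clade {Cyanellus, Pachyis} is supported by II: its derived state 'yes' occurs in exactly those taxa and in no other taxon (including the outgroup).

II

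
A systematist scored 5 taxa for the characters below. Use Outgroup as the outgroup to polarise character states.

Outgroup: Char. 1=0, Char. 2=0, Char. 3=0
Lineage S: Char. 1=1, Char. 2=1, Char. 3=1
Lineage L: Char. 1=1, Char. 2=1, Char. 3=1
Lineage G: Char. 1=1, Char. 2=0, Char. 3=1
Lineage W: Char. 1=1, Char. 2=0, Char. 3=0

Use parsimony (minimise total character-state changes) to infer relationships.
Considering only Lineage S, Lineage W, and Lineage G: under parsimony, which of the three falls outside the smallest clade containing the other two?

The outgroup has state '0' for every character, so '1' is the derived state throughout.
Char. 1 (derived state '1') is shared by all ingroup taxa — unites the whole ingroup.
Char. 2 (derived state '1') is shared by Lineage L and Lineage S — a synapomorphy uniting that clade.
Char. 3 (derived state '1') is shared by Lineage G, Lineage L, and Lineage S — a synapomorphy uniting that clade.
Most parsimonious ingroup topology: (((Lineage S,Lineage L),Lineage G),Lineage W).
Lineage S and Lineage G share a more recent common ancestor with each other than either does with Lineage W, so Lineage W is the least closely related of the three.

Lineage W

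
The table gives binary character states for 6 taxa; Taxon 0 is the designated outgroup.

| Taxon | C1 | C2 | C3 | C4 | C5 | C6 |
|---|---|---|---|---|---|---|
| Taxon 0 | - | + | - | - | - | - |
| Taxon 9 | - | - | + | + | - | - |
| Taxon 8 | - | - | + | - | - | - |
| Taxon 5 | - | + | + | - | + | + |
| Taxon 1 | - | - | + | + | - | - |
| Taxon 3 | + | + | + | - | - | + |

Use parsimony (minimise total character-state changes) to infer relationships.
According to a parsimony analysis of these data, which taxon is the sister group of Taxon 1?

Character polarity is set by the outgroup: the derived state is whichever differs from the outgroup's state, so for C2 the derived state is '-', and for the remaining characters it is '+'.
C1 (derived state '+') is unique to Taxon 3 (autapomorphy; uninformative for grouping).
C2 (derived state '-') is shared by Taxon 1, Taxon 8, and Taxon 9 — a synapomorphy uniting that clade.
C3 (derived state '+') is shared by all ingroup taxa — unites the whole ingroup.
C4: derived state '+' in Taxon 1 and Taxon 9 only — synapomorphy for {Taxon 1, Taxon 9}.
C5 (derived state '+') is unique to Taxon 5 (autapomorphy; uninformative for grouping).
C6 (derived state '+') is shared by Taxon 3 and Taxon 5 — a synapomorphy uniting that clade.
Most parsimonious ingroup topology: (((Taxon 9,Taxon 1),Taxon 8),(Taxon 5,Taxon 3)).
Taxon 1 and Taxon 9 form a cherry on this tree, so they are sister taxa.

Taxon 9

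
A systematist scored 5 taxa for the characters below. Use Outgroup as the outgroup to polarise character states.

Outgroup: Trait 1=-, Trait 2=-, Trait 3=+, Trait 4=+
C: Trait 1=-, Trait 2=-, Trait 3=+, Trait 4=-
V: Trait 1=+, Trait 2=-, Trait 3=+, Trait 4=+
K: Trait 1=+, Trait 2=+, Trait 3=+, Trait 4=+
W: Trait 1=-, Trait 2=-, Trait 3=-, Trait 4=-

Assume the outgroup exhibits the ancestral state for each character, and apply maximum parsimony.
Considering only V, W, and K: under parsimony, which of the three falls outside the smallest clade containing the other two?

W

Character polarity is set by the outgroup: the derived state is whichever differs from the outgroup's state, so for Trait 3, Trait 4 the derived state is '-', and for the remaining characters it is '+'.
Trait 1: derived state '+' in K and V only — synapomorphy for {K, V}.
Trait 2 (derived state '+') is unique to K (autapomorphy; uninformative for grouping).
Trait 3 (derived state '-') is unique to W (autapomorphy; uninformative for grouping).
Trait 4: derived state '-' in C and W only — synapomorphy for {C, W}.
Most parsimonious ingroup topology: ((C,W),(V,K)).
K and V share a more recent common ancestor with each other than either does with W, so W is the least closely related of the three.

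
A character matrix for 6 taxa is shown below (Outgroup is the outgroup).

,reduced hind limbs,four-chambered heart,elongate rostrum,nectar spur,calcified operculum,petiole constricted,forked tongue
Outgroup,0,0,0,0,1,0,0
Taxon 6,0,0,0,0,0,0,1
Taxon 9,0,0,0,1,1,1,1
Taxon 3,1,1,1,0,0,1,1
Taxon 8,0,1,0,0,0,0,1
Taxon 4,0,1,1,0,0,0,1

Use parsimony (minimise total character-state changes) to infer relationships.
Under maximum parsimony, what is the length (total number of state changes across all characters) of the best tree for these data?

8

Character polarity is set by the outgroup: the derived state is whichever differs from the outgroup's state, so for calcified operculum the derived state is '0', and for the remaining characters it is '1'.
reduced hind limbs: derived state '1' in Taxon 3 only — an autapomorphy, so it tells us nothing about relationships among taxa.
four-chambered heart (derived state '1') is shared by Taxon 3, Taxon 4, and Taxon 8 — a synapomorphy uniting that clade.
Only Taxon 3 and Taxon 4 show the derived state '1' for elongate rostrum, supporting them as a clade.
nectar spur (derived state '1') is unique to Taxon 9 (autapomorphy; uninformative for grouping).
calcified operculum (derived state '0') is shared by Taxon 3, Taxon 4, Taxon 6, and Taxon 8 — a synapomorphy uniting that clade.
petiole constricted groups Taxon 3 and Taxon 9, which is incompatible with the clades supported by the remaining characters; treating it as convergent (homoplasy) costs fewer steps than any alternative tree.
All ingroup taxa share the derived state '1' for forked tongue; it defines the ingroup but does not resolve relationships within it.
Most parsimonious ingroup topology: ((Taxon 6,((Taxon 3,Taxon 4),Taxon 8)),Taxon 9).
Changes per character on this tree: reduced hind limbs: 1; four-chambered heart: 1; elongate rostrum: 1; nectar spur: 1; calcified operculum: 1; petiole constricted: 2; forked tongue: 1.
Total = 8.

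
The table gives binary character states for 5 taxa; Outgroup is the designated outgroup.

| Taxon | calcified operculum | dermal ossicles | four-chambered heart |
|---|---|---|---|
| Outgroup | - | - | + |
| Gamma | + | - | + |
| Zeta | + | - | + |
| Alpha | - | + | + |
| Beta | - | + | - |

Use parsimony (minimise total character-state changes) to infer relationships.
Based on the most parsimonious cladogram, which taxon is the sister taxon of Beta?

Character polarity is set by the outgroup: the derived state is whichever differs from the outgroup's state, so for four-chambered heart the derived state is '-', and for the remaining characters it is '+'.
calcified operculum (derived state '+') is shared by Gamma and Zeta — a synapomorphy uniting that clade.
dermal ossicles (derived state '+') is shared by Alpha and Beta — a synapomorphy uniting that clade.
four-chambered heart (derived state '-') is unique to Beta (autapomorphy; uninformative for grouping).
Most parsimonious ingroup topology: ((Gamma,Zeta),(Alpha,Beta)).
Beta and Alpha form a cherry on this tree, so they are sister taxa.

Alpha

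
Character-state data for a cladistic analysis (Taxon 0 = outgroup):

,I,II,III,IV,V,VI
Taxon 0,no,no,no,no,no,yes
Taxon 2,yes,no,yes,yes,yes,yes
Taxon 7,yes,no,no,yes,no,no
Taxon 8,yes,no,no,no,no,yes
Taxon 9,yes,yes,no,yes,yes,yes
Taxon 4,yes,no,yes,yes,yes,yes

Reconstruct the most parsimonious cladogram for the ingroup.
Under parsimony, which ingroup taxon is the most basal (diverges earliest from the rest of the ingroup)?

Character polarity is set by the outgroup: the derived state is whichever differs from the outgroup's state, so for VI the derived state is 'no', and for the remaining characters it is 'yes'.
All ingroup taxa share the derived state 'yes' for I; it defines the ingroup but does not resolve relationships within it.
II (derived state 'yes') is unique to Taxon 9 (autapomorphy; uninformative for grouping).
III: derived state 'yes' in Taxon 2 and Taxon 4 only — synapomorphy for {Taxon 2, Taxon 4}.
IV: derived state 'yes' in Taxon 2, Taxon 4, Taxon 7, and Taxon 9 only — synapomorphy for {Taxon 2, Taxon 4, Taxon 7, Taxon 9}.
V (derived state 'yes') is shared by Taxon 2, Taxon 4, and Taxon 9 — a synapomorphy uniting that clade.
VI (derived state 'no') is unique to Taxon 7 (autapomorphy; uninformative for grouping).
Most parsimonious ingroup topology: ((((Taxon 2,Taxon 4),Taxon 9),Taxon 7),Taxon 8).
Taxon 8 is sister to the clade containing all other ingroup taxa, so it is the earliest-diverging (most basal) ingroup lineage.

Taxon 8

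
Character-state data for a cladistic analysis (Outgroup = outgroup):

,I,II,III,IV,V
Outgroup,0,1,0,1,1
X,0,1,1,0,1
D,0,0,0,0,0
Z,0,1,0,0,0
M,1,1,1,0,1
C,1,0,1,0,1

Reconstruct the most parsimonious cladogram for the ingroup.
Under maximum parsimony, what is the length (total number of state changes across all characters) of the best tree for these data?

6

Character polarity is set by the outgroup: the derived state is whichever differs from the outgroup's state, so for II, IV, V the derived state is '0', and for the remaining characters it is '1'.
I (derived state '1') is shared by C and M — a synapomorphy uniting that clade.
II (state '0') occurs in C and D but conflicts with the nesting implied by the other characters — most parsimoniously interpreted as homoplasy.
III: derived state '1' in C, M, and X only — synapomorphy for {C, M, X}.
IV (derived state '0') is shared by all ingroup taxa — unites the whole ingroup.
Only D and Z show the derived state '0' for V, supporting them as a clade.
Most parsimonious ingroup topology: ((X,(M,C)),(D,Z)).
Changes per character on this tree: I: 1; II: 2; III: 1; IV: 1; V: 1.
Total = 6.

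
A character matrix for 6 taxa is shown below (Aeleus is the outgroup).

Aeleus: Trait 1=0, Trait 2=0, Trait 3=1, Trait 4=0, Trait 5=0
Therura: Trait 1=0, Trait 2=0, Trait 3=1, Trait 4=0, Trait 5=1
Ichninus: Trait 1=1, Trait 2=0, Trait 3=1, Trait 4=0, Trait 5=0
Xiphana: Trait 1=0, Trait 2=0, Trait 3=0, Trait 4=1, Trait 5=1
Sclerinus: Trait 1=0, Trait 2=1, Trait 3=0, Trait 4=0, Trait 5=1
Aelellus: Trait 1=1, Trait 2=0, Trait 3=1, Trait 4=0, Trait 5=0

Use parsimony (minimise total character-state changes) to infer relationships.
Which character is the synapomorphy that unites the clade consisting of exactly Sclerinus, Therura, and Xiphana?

Character polarity is set by the outgroup: the derived state is whichever differs from the outgroup's state, so for Trait 3 the derived state is '0', and for the remaining characters it is '1'.
Trait 1 (derived state '1') is shared by Aelellus and Ichninus — a synapomorphy uniting that clade.
Trait 2: derived state '1' in Sclerinus only — an autapomorphy, so it tells us nothing about relationships among taxa.
Trait 3 (derived state '0') is shared by Sclerinus and Xiphana — a synapomorphy uniting that clade.
Trait 4: derived state '1' in Xiphana only — an autapomorphy, so it tells us nothing about relationships among taxa.
Trait 5 (derived state '1') is shared by Sclerinus, Therura, and Xiphana — a synapomorphy uniting that clade.
Most parsimonious ingroup topology: ((Therura,(Xiphana,Sclerinus)),(Ichninus,Aelellus)).
The clade {Sclerinus, Therura, Xiphana} is supported by Trait 5: its derived state '1' occurs in exactly those taxa and in no other taxon (including the outgroup).

Trait 5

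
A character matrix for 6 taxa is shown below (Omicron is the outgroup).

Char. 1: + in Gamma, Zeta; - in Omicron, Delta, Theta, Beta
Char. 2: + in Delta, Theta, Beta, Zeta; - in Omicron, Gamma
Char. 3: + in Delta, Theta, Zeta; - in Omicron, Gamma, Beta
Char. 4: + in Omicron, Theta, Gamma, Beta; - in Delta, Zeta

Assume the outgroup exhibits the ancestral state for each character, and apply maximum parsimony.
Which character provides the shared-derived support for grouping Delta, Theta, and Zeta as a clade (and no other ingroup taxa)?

Character polarity is set by the outgroup: the derived state is whichever differs from the outgroup's state, so for Char. 4 the derived state is '-', and for the remaining characters it is '+'.
Char. 1 groups Gamma and Zeta, which is incompatible with the clades supported by the remaining characters; treating it as convergent (homoplasy) costs fewer steps than any alternative tree.
Char. 2: derived state '+' in Beta, Delta, Theta, and Zeta only — synapomorphy for {Beta, Delta, Theta, Zeta}.
Char. 3 (derived state '+') is shared by Delta, Theta, and Zeta — a synapomorphy uniting that clade.
Char. 4: derived state '-' in Delta and Zeta only — synapomorphy for {Delta, Zeta}.
Most parsimonious ingroup topology: ((((Delta,Zeta),Theta),Beta),Gamma).
The clade {Delta, Theta, Zeta} is supported by Char. 3: its derived state '+' occurs in exactly those taxa and in no other taxon (including the outgroup).

Char. 3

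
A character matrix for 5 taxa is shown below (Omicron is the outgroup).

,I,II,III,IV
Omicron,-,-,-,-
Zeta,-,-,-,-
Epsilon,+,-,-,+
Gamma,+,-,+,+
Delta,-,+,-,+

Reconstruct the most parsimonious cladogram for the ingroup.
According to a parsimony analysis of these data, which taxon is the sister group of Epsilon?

The outgroup has state '-' for every character, so '+' is the derived state throughout.
I (derived state '+') is shared by Epsilon and Gamma — a synapomorphy uniting that clade.
II (derived state '+') is unique to Delta (autapomorphy; uninformative for grouping).
III (derived state '+') is unique to Gamma (autapomorphy; uninformative for grouping).
IV: derived state '+' in Delta, Epsilon, and Gamma only — synapomorphy for {Delta, Epsilon, Gamma}.
Most parsimonious ingroup topology: (Zeta,((Epsilon,Gamma),Delta)).
Epsilon and Gamma form a cherry on this tree, so they are sister taxa.

Gamma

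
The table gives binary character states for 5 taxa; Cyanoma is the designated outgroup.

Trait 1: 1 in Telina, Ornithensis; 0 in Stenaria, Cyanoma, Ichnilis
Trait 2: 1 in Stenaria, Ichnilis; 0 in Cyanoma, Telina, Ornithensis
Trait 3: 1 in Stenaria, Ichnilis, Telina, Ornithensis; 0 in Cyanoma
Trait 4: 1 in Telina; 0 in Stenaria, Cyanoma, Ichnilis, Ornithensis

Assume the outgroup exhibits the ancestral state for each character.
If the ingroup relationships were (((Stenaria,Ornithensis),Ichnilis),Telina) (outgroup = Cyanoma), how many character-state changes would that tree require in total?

Map each character onto (((Stenaria,Ornithensis),Ichnilis),Telina) (rooted by Cyanoma) and count the minimum state changes it requires (Fitch parsimony):
Trait 1: 2; Trait 2: 2; Trait 3: 1; Trait 4: 1.
Total tree length = 6.

6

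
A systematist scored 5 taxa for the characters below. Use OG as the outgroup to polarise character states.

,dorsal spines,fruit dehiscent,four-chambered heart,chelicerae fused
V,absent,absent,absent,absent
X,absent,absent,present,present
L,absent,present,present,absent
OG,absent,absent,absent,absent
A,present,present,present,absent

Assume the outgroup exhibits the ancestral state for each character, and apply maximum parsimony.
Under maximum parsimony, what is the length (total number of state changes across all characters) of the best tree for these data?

4

The outgroup has state 'absent' for every character, so 'present' is the derived state throughout.
dorsal spines: derived state 'present' in A only — an autapomorphy, so it tells us nothing about relationships among taxa.
Only A and L show the derived state 'present' for fruit dehiscent, supporting them as a clade.
four-chambered heart: derived state 'present' in A, L, and X only — synapomorphy for {A, L, X}.
chelicerae fused: derived state 'present' in X only — an autapomorphy, so it tells us nothing about relationships among taxa.
Most parsimonious ingroup topology: (((L,A),X),V).
Changes per character on this tree: dorsal spines: 1; fruit dehiscent: 1; four-chambered heart: 1; chelicerae fused: 1.
Total = 4.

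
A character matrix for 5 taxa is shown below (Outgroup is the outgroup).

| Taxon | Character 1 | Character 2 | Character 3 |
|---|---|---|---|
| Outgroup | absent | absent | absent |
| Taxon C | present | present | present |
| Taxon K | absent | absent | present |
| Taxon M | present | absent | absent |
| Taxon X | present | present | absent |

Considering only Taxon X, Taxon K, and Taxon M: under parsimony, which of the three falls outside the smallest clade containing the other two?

The outgroup has state 'absent' for every character, so 'present' is the derived state throughout.
Only Taxon C, Taxon M, and Taxon X show the derived state 'present' for Character 1, supporting them as a clade.
Character 2 (derived state 'present') is shared by Taxon C and Taxon X — a synapomorphy uniting that clade.
Character 3 groups Taxon C and Taxon K, which is incompatible with the clades supported by the remaining characters; treating it as convergent (homoplasy) costs fewer steps than any alternative tree.
Most parsimonious ingroup topology: (((Taxon C,Taxon X),Taxon M),Taxon K).
Taxon X and Taxon M share a more recent common ancestor with each other than either does with Taxon K, so Taxon K is the least closely related of the three.

Taxon K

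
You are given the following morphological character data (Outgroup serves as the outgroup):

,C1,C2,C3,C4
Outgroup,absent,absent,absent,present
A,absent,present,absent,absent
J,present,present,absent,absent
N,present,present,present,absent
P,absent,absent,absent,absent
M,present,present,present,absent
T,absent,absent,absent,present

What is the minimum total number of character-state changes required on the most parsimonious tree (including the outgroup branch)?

4

Character polarity is set by the outgroup: the derived state is whichever differs from the outgroup's state, so for C4 the derived state is 'absent', and for the remaining characters it is 'present'.
C1 (derived state 'present') is shared by J, M, and N — a synapomorphy uniting that clade.
Only A, J, M, and N show the derived state 'present' for C2, supporting them as a clade.
C3 (derived state 'present') is shared by M and N — a synapomorphy uniting that clade.
C4 (derived state 'absent') is shared by A, J, M, N, and P — a synapomorphy uniting that clade.
Most parsimonious ingroup topology: (((A,(J,(N,M))),P),T).
Changes per character on this tree: C1: 1; C2: 1; C3: 1; C4: 1.
Total = 4.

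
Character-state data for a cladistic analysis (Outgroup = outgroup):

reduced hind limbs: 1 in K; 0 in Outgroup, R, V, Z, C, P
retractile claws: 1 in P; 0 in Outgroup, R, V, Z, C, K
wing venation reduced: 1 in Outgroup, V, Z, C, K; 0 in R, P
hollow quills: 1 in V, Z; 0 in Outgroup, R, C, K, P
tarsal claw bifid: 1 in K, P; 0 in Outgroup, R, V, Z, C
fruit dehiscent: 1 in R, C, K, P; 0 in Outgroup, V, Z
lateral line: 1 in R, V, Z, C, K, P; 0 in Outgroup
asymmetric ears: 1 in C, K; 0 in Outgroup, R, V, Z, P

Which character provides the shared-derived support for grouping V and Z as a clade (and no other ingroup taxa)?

hollow quills

Character polarity is set by the outgroup: the derived state is whichever differs from the outgroup's state, so for wing venation reduced the derived state is '0', and for the remaining characters it is '1'.
reduced hind limbs (derived state '1') is unique to K (autapomorphy; uninformative for grouping).
retractile claws: derived state '1' in P only — an autapomorphy, so it tells us nothing about relationships among taxa.
Only P and R show the derived state '0' for wing venation reduced, supporting them as a clade.
hollow quills (derived state '1') is shared by V and Z — a synapomorphy uniting that clade.
tarsal claw bifid groups K and P, which is incompatible with the clades supported by the remaining characters; treating it as convergent (homoplasy) costs fewer steps than any alternative tree.
fruit dehiscent (derived state '1') is shared by C, K, P, and R — a synapomorphy uniting that clade.
lateral line (derived state '1') is shared by all ingroup taxa — unites the whole ingroup.
Only C and K show the derived state '1' for asymmetric ears, supporting them as a clade.
Most parsimonious ingroup topology: (((R,P),(C,K)),(V,Z)).
The clade {V, Z} is supported by hollow quills: its derived state '1' occurs in exactly those taxa and in no other taxon (including the outgroup).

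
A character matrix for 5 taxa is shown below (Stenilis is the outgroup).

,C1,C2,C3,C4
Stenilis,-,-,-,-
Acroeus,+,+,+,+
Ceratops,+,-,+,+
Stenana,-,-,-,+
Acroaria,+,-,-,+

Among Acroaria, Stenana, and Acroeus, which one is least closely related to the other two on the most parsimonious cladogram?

The outgroup has state '-' for every character, so '+' is the derived state throughout.
C1: derived state '+' in Acroaria, Acroeus, and Ceratops only — synapomorphy for {Acroaria, Acroeus, Ceratops}.
C2 (derived state '+') is unique to Acroeus (autapomorphy; uninformative for grouping).
C3: derived state '+' in Acroeus and Ceratops only — synapomorphy for {Acroeus, Ceratops}.
C4 (derived state '+') is shared by all ingroup taxa — unites the whole ingroup.
Most parsimonious ingroup topology: (((Acroeus,Ceratops),Acroaria),Stenana).
Acroeus and Acroaria share a more recent common ancestor with each other than either does with Stenana, so Stenana is the least closely related of the three.

Stenana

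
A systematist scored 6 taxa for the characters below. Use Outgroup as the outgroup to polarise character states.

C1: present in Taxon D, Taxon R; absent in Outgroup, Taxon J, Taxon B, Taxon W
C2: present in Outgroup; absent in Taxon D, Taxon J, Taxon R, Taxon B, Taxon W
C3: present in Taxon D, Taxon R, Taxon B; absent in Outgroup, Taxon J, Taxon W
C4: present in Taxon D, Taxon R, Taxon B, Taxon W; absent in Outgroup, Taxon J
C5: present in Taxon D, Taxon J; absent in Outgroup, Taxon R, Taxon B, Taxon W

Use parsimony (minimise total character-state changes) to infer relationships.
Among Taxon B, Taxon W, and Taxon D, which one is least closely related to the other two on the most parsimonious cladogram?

Taxon W

Character polarity is set by the outgroup: the derived state is whichever differs from the outgroup's state, so for C2 the derived state is 'absent', and for the remaining characters it is 'present'.
C1: derived state 'present' in Taxon D and Taxon R only — synapomorphy for {Taxon D, Taxon R}.
C2 (derived state 'absent') is shared by all ingroup taxa — unites the whole ingroup.
C3: derived state 'present' in Taxon B, Taxon D, and Taxon R only — synapomorphy for {Taxon B, Taxon D, Taxon R}.
C4 (derived state 'present') is shared by Taxon B, Taxon D, Taxon R, and Taxon W — a synapomorphy uniting that clade.
C5 groups Taxon D and Taxon J, which is incompatible with the clades supported by the remaining characters; treating it as convergent (homoplasy) costs fewer steps than any alternative tree.
Most parsimonious ingroup topology: ((((Taxon D,Taxon R),Taxon B),Taxon W),Taxon J).
Taxon B and Taxon D share a more recent common ancestor with each other than either does with Taxon W, so Taxon W is the least closely related of the three.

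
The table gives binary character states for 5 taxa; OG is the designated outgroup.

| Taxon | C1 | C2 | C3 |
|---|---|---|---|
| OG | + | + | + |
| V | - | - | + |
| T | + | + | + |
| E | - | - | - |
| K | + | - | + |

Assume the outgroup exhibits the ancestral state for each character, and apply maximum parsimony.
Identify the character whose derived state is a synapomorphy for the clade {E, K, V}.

The outgroup has state '+' for every character, so '-' is the derived state throughout.
C1 (derived state '-') is shared by E and V — a synapomorphy uniting that clade.
Only E, K, and V show the derived state '-' for C2, supporting them as a clade.
C3 (derived state '-') is unique to E (autapomorphy; uninformative for grouping).
Most parsimonious ingroup topology: (((V,E),K),T).
The clade {E, K, V} is supported by C2: its derived state '-' occurs in exactly those taxa and in no other taxon (including the outgroup).

C2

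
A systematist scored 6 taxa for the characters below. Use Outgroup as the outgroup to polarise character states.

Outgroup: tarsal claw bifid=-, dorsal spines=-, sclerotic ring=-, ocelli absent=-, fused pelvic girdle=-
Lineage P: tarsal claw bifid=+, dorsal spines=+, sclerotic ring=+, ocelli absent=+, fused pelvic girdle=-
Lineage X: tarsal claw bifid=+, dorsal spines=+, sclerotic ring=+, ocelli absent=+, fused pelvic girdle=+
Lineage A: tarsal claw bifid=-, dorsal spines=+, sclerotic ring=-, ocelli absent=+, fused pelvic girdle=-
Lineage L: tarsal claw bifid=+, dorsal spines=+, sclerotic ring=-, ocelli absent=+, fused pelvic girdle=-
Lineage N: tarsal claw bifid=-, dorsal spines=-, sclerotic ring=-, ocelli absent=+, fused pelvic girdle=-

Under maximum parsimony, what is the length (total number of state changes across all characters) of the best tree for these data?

5

The outgroup has state '-' for every character, so '+' is the derived state throughout.
tarsal claw bifid (derived state '+') is shared by Lineage L, Lineage P, and Lineage X — a synapomorphy uniting that clade.
dorsal spines (derived state '+') is shared by Lineage A, Lineage L, Lineage P, and Lineage X — a synapomorphy uniting that clade.
sclerotic ring: derived state '+' in Lineage P and Lineage X only — synapomorphy for {Lineage P, Lineage X}.
All ingroup taxa share the derived state '+' for ocelli absent; it defines the ingroup but does not resolve relationships within it.
fused pelvic girdle: derived state '+' in Lineage X only — an autapomorphy, so it tells us nothing about relationships among taxa.
Most parsimonious ingroup topology: ((((Lineage P,Lineage X),Lineage L),Lineage A),Lineage N).
Changes per character on this tree: tarsal claw bifid: 1; dorsal spines: 1; sclerotic ring: 1; ocelli absent: 1; fused pelvic girdle: 1.
Total = 5.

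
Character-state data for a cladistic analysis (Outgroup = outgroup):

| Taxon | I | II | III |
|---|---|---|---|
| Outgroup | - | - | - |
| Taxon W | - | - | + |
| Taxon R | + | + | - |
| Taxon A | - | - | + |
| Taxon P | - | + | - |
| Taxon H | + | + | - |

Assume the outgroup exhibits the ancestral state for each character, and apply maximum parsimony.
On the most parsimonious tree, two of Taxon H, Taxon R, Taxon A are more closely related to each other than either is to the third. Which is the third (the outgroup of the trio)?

Taxon A

The outgroup has state '-' for every character, so '+' is the derived state throughout.
Only Taxon H and Taxon R show the derived state '+' for I, supporting them as a clade.
II: derived state '+' in Taxon H, Taxon P, and Taxon R only — synapomorphy for {Taxon H, Taxon P, Taxon R}.
III: derived state '+' in Taxon A and Taxon W only — synapomorphy for {Taxon A, Taxon W}.
Most parsimonious ingroup topology: ((Taxon W,Taxon A),((Taxon R,Taxon H),Taxon P)).
Taxon H and Taxon R share a more recent common ancestor with each other than either does with Taxon A, so Taxon A is the least closely related of the three.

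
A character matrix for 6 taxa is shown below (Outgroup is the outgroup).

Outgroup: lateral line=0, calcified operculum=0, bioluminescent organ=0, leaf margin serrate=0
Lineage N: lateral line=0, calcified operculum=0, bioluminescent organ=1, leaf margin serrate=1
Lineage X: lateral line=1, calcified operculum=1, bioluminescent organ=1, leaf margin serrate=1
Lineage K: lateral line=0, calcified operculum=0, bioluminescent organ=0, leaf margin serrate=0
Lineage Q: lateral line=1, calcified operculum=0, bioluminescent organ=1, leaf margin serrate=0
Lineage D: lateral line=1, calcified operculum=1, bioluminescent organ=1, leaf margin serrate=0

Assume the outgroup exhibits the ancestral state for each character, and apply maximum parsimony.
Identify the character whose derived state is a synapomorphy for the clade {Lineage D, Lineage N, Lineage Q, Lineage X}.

bioluminescent organ

The outgroup has state '0' for every character, so '1' is the derived state throughout.
Only Lineage D, Lineage Q, and Lineage X show the derived state '1' for lateral line, supporting them as a clade.
calcified operculum (derived state '1') is shared by Lineage D and Lineage X — a synapomorphy uniting that clade.
bioluminescent organ (derived state '1') is shared by Lineage D, Lineage N, Lineage Q, and Lineage X — a synapomorphy uniting that clade.
leaf margin serrate groups Lineage N and Lineage X, which is incompatible with the clades supported by the remaining characters; treating it as convergent (homoplasy) costs fewer steps than any alternative tree.
Most parsimonious ingroup topology: ((Lineage N,((Lineage X,Lineage D),Lineage Q)),Lineage K).
The clade {Lineage D, Lineage N, Lineage Q, Lineage X} is supported by bioluminescent organ: its derived state '1' occurs in exactly those taxa and in no other taxon (including the outgroup).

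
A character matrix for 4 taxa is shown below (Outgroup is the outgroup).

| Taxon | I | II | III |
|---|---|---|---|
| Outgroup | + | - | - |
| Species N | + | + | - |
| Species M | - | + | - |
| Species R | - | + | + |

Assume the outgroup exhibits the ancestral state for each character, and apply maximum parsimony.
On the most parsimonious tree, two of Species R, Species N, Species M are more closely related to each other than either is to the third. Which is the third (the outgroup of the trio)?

Species N

Character polarity is set by the outgroup: the derived state is whichever differs from the outgroup's state, so for I the derived state is '-', and for the remaining characters it is '+'.
I (derived state '-') is shared by Species M and Species R — a synapomorphy uniting that clade.
II (derived state '+') is shared by all ingroup taxa — unites the whole ingroup.
III: derived state '+' in Species R only — an autapomorphy, so it tells us nothing about relationships among taxa.
Most parsimonious ingroup topology: (Species N,(Species M,Species R)).
Species M and Species R share a more recent common ancestor with each other than either does with Species N, so Species N is the least closely related of the three.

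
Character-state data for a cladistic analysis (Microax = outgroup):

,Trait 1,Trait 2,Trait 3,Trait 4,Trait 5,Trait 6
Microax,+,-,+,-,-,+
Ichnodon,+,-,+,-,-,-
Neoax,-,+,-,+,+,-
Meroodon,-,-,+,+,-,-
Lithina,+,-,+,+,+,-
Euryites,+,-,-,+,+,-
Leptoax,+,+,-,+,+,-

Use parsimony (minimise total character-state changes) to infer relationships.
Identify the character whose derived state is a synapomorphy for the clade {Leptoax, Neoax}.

Trait 2

Character polarity is set by the outgroup: the derived state is whichever differs from the outgroup's state, so for Trait 1, Trait 3, Trait 6 the derived state is '-', and for the remaining characters it is '+'.
Trait 1 (state '-') occurs in Meroodon and Neoax but conflicts with the nesting implied by the other characters — most parsimoniously interpreted as homoplasy.
Trait 2: derived state '+' in Leptoax and Neoax only — synapomorphy for {Leptoax, Neoax}.
Trait 3 (derived state '-') is shared by Euryites, Leptoax, and Neoax — a synapomorphy uniting that clade.
Trait 4 (derived state '+') is shared by Euryites, Leptoax, Lithina, Meroodon, and Neoax — a synapomorphy uniting that clade.
Only Euryites, Leptoax, Lithina, and Neoax show the derived state '+' for Trait 5, supporting them as a clade.
All ingroup taxa share the derived state '-' for Trait 6; it defines the ingroup but does not resolve relationships within it.
Most parsimonious ingroup topology: (Ichnodon,((((Neoax,Leptoax),Euryites),Lithina),Meroodon)).
The clade {Leptoax, Neoax} is supported by Trait 2: its derived state '+' occurs in exactly those taxa and in no other taxon (including the outgroup).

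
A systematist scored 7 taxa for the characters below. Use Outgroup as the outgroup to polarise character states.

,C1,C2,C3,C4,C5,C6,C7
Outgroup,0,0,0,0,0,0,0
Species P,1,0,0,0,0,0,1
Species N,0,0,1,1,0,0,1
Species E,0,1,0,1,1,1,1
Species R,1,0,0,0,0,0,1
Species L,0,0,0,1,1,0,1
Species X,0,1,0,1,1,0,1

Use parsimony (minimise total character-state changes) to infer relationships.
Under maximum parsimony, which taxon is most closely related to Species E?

The outgroup has state '0' for every character, so '1' is the derived state throughout.
C1: derived state '1' in Species P and Species R only — synapomorphy for {Species P, Species R}.
C2: derived state '1' in Species E and Species X only — synapomorphy for {Species E, Species X}.
C3 (derived state '1') is unique to Species N (autapomorphy; uninformative for grouping).
Only Species E, Species L, Species N, and Species X show the derived state '1' for C4, supporting them as a clade.
C5 (derived state '1') is shared by Species E, Species L, and Species X — a synapomorphy uniting that clade.
C6 (derived state '1') is unique to Species E (autapomorphy; uninformative for grouping).
C7 (derived state '1') is shared by all ingroup taxa — unites the whole ingroup.
Most parsimonious ingroup topology: ((Species P,Species R),(Species N,((Species E,Species X),Species L))).
Species E and Species X form a cherry on this tree, so they are sister taxa.

Species X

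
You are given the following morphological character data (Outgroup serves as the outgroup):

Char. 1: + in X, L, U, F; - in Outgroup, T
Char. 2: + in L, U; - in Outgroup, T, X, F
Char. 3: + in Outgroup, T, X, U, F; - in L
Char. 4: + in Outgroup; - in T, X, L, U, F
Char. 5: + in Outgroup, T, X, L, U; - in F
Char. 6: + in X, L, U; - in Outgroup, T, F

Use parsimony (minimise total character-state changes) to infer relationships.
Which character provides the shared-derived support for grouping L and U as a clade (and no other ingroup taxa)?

Character polarity is set by the outgroup: the derived state is whichever differs from the outgroup's state, so for Char. 3, Char. 4, Char. 5 the derived state is '-', and for the remaining characters it is '+'.
Only F, L, U, and X show the derived state '+' for Char. 1, supporting them as a clade.
Char. 2 (derived state '+') is shared by L and U — a synapomorphy uniting that clade.
Char. 3 (derived state '-') is unique to L (autapomorphy; uninformative for grouping).
Char. 4 (derived state '-') is shared by all ingroup taxa — unites the whole ingroup.
Char. 5 (derived state '-') is unique to F (autapomorphy; uninformative for grouping).
Char. 6 (derived state '+') is shared by L, U, and X — a synapomorphy uniting that clade.
Most parsimonious ingroup topology: (T,((X,(L,U)),F)).
The clade {L, U} is supported by Char. 2: its derived state '+' occurs in exactly those taxa and in no other taxon (including the outgroup).

Char. 2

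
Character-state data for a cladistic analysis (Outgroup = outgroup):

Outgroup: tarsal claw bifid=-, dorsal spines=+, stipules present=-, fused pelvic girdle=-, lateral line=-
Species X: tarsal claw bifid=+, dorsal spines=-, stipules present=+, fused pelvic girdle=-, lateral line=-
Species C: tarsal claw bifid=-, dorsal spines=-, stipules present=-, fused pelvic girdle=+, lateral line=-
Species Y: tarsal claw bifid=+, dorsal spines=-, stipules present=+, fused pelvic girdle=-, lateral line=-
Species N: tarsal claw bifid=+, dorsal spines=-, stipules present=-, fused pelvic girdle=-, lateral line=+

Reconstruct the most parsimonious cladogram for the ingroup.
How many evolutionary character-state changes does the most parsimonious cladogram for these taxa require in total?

Character polarity is set by the outgroup: the derived state is whichever differs from the outgroup's state, so for dorsal spines the derived state is '-', and for the remaining characters it is '+'.
Only Species N, Species X, and Species Y show the derived state '+' for tarsal claw bifid, supporting them as a clade.
All ingroup taxa share the derived state '-' for dorsal spines; it defines the ingroup but does not resolve relationships within it.
Only Species X and Species Y show the derived state '+' for stipules present, supporting them as a clade.
fused pelvic girdle (derived state '+') is unique to Species C (autapomorphy; uninformative for grouping).
lateral line: derived state '+' in Species N only — an autapomorphy, so it tells us nothing about relationships among taxa.
Most parsimonious ingroup topology: (((Species X,Species Y),Species N),Species C).
Changes per character on this tree: tarsal claw bifid: 1; dorsal spines: 1; stipules present: 1; fused pelvic girdle: 1; lateral line: 1.
Total = 5.

5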